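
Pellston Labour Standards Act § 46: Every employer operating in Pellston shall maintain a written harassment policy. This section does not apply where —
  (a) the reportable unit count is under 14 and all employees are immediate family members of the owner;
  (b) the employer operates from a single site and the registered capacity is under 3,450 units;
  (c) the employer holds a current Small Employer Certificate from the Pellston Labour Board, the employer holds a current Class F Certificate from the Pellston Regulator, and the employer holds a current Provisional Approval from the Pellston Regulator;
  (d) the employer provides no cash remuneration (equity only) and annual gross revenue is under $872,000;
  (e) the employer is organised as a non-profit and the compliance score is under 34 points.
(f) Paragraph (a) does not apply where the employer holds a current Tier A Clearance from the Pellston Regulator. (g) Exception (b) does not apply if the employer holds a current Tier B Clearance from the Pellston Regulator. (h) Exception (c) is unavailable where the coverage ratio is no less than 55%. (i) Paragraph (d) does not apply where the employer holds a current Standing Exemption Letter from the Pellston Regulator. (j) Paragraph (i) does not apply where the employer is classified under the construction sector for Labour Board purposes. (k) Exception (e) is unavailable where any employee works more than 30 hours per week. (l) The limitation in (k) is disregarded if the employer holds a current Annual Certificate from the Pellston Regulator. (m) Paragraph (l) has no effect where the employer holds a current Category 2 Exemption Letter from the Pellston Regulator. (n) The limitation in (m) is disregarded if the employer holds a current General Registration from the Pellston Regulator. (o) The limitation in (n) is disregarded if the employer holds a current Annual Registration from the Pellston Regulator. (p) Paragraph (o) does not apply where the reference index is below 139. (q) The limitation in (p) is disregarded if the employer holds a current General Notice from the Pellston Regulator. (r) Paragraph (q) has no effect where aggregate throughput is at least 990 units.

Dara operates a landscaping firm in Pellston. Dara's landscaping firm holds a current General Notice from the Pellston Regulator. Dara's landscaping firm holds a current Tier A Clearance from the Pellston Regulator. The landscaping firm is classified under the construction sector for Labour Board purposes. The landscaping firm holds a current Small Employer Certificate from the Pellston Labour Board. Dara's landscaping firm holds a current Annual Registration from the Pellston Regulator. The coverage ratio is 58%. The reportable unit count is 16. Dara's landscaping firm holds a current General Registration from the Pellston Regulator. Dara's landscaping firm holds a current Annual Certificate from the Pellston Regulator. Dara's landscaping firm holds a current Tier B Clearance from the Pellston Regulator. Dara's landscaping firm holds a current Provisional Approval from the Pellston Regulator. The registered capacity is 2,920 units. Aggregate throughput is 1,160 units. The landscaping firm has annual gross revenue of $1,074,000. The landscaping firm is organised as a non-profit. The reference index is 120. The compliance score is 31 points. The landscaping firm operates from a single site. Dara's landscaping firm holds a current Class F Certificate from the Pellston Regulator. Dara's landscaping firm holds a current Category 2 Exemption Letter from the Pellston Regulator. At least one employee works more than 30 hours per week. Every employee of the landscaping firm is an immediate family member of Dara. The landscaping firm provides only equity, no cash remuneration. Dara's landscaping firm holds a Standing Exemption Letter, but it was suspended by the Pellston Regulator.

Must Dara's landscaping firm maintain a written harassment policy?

Exception (a) requires that the reportable unit count is under 14; but the reportable unit count is 16, not under 14, so (a) is unavailable.
Exception (b)'s conditions are all satisfied: the employer operates from a single site; the registered capacity is 2,920 units, under the 3,450 units limit. But: (g) operates against (b): a current Tier B Clearance is held. (b) is therefore removed.
All of (c)'s requirements are met (a current Small Employer Certificate is held; a current Class F Certificate is held; a current Provisional Approval is held). But: (h) is triggered — the coverage ratio is 58%, meeting the 55% threshold. So (c) is unavailable.
Exception (d) requires that annual gross revenue is under $872,000; but annual gross revenue is $1,074,000, not under $872,000, so (d) is unavailable.
Exception (e): the employer is a non-profit; the compliance score is 31 points, under the 34 points limit — every condition holds. Under paragraphs (k)–(r): (k) applies (at least one employee exceeds 30 hours/week), but is itself disapplied by (l): (l) operates against (k): a current Annual Certificate is held. (m) would limit (l) — a current Category 2 Exemption Letter is held — but (n) sets (m) aside: (n) is triggered — a current General Registration is held. (o) is engaged (a current Annual Registration is held), but is set aside by (p): (p) operates — the reference index is 120, below the 139 limit. (q) would limit (p) — a current General Notice is held — but (r) sets (q) aside: (r) operates against (q): aggregate throughput is 1,160 units, meeting the 990 units threshold. Exception (e) stands.

No — exception (e) applies; Dara's landscaping firm is not required to maintain a written harassment policy.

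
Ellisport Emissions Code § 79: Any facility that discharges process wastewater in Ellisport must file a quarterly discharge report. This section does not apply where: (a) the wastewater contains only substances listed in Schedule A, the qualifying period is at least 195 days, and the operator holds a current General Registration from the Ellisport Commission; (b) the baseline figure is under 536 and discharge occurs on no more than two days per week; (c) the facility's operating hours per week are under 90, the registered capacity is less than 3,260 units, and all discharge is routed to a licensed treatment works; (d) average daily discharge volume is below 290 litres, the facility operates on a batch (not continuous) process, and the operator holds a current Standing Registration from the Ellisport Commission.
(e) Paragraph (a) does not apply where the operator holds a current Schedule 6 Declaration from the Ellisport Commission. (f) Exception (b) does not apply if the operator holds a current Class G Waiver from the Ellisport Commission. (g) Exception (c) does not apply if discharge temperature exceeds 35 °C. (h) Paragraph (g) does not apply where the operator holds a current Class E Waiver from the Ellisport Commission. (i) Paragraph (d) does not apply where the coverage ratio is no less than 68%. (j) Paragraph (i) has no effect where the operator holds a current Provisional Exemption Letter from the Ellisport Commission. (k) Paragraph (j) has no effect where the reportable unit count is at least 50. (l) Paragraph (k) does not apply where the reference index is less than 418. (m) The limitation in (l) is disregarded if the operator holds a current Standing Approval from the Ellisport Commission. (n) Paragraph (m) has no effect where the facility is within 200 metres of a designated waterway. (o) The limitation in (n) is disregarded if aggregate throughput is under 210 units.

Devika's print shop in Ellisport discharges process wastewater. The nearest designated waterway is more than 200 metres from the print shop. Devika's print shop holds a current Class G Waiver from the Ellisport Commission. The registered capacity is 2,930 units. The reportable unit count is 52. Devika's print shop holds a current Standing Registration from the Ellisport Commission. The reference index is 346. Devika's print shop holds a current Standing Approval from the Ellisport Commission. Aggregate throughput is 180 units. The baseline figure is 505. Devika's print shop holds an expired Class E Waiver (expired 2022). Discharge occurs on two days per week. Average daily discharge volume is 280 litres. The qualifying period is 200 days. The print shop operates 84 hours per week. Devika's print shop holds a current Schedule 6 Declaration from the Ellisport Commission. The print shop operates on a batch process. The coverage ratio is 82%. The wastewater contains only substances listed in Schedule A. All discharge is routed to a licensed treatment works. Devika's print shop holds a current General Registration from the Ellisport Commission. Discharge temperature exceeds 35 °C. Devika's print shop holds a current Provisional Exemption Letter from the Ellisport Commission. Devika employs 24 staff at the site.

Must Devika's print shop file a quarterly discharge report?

Yes — Devika's print shop must file a quarterly discharge report.

All of (a)'s requirements are met (the wastewater is Schedule-A-only; the qualifying period is 200 days, meeting the 195 days threshold; a current General Registration is held). However, paragraph (e) must be considered: (e) applies — a current Schedule 6 Declaration is held. So (a) is unavailable.
Exception (b): the baseline figure is 505, under the 536 limit; discharge occurs on no more than two days per week — every condition holds. But: (f) is engaged — a current Class G Waiver is held. So (b) is unavailable.
Exception (c)'s conditions are all satisfied: the facility's operating hours per week are 84, under the 90 limit; the registered capacity is 2,930 units, less than the 3,260 units limit; discharge is routed to a licensed treatment works. However, paragraphs (g)–(h) must be considered: (g) applies — discharge temperature exceeds 35 °C. (h), which would lift (g), is not engaged — no current Class E Waiver is held. Exception (c) does not apply.
All of (d)'s requirements are met (average daily discharge volume is 280 litres, below the 290 litres limit; the facility operates on a batch process; a current Standing Registration is held). Turning to paragraphs (i)–(o): (i) applies — the coverage ratio is 82%, meeting the 68% threshold. (j) operates (a current Provisional Exemption Letter is held), but yields to (k): (k) operates — the reportable unit count is 52, meeting the 50 threshold. (l) is engaged (the reference index is 346, less than the 418 limit), but is displaced by (m): (m) is engaged — a current Standing Approval is held. (n) is not engaged (the print shop is more than 200 m from any designated waterway), so (m) stands. Exception (d) does not apply.
Every exception is unavailable, so the rule governs.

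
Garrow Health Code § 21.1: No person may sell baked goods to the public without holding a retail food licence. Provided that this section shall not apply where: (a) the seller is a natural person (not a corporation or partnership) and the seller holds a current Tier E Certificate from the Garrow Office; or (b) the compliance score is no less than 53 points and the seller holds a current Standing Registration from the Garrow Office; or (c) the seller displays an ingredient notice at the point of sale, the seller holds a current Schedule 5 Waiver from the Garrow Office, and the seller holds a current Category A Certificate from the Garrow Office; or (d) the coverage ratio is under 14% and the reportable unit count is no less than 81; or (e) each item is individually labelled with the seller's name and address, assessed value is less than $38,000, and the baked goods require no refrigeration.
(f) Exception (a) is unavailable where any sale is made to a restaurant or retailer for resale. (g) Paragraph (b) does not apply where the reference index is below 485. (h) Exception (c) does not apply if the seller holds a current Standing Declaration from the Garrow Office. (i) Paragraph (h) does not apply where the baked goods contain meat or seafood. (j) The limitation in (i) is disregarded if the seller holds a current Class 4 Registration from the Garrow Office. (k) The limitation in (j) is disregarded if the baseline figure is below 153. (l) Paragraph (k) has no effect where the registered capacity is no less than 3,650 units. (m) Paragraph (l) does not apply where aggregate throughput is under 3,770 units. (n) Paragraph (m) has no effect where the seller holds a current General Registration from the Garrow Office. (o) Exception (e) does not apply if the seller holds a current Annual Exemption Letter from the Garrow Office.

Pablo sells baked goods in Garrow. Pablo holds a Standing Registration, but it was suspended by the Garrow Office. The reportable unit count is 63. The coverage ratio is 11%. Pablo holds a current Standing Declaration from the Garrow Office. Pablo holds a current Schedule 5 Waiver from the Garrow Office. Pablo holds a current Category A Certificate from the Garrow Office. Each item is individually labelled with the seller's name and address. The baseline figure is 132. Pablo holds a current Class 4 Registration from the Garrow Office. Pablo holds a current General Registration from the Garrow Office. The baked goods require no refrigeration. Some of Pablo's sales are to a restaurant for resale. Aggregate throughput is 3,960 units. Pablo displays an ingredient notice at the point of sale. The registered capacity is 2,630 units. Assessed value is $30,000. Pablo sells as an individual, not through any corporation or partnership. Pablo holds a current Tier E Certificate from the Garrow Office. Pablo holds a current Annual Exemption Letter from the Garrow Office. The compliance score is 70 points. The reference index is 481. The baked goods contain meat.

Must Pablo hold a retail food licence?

No — exception (c) applies; Pablo is not required to hold a retail food licence.

Exception (a): the seller is a natural person; a current Tier E Certificate is held — every condition holds. Turning to paragraph (f): (f) is triggered — some sales are to a restaurant for resale. (a) is therefore removed.
Exception (b) fails — the Standing Registration is not current.
Exception (c): an ingredient notice is displayed; a current Schedule 5 Waiver is held; a current Category A Certificate is held — every condition holds. As to paragraphs (h)–(n): (h) would limit (c) — a current Standing Declaration is held — but (i) sets (h) aside: (i) is engaged — the baked goods contain meat. (j) would limit (i) — a current Class 4 Registration is held — but (k) sets (j) aside: (k) operates against (j): the baseline figure is 132, below the 153 limit. (l), which would lift (k), does not operate here — the registered capacity is 2,630 units, short of 3,650 units. Exception (c) stands.
Exception (d) requires that the reportable unit count is no less than 81; but the reportable unit count is 63, short of 81, so (d) is unavailable.
Exception (e)'s conditions are all satisfied: items are individually labelled; assessed value is $30,000, less than the $38,000 limit; the baked goods are shelf-stable. However, paragraph (o) must be considered: (o) applies — a current Annual Exemption Letter is held. So (e) is unavailable.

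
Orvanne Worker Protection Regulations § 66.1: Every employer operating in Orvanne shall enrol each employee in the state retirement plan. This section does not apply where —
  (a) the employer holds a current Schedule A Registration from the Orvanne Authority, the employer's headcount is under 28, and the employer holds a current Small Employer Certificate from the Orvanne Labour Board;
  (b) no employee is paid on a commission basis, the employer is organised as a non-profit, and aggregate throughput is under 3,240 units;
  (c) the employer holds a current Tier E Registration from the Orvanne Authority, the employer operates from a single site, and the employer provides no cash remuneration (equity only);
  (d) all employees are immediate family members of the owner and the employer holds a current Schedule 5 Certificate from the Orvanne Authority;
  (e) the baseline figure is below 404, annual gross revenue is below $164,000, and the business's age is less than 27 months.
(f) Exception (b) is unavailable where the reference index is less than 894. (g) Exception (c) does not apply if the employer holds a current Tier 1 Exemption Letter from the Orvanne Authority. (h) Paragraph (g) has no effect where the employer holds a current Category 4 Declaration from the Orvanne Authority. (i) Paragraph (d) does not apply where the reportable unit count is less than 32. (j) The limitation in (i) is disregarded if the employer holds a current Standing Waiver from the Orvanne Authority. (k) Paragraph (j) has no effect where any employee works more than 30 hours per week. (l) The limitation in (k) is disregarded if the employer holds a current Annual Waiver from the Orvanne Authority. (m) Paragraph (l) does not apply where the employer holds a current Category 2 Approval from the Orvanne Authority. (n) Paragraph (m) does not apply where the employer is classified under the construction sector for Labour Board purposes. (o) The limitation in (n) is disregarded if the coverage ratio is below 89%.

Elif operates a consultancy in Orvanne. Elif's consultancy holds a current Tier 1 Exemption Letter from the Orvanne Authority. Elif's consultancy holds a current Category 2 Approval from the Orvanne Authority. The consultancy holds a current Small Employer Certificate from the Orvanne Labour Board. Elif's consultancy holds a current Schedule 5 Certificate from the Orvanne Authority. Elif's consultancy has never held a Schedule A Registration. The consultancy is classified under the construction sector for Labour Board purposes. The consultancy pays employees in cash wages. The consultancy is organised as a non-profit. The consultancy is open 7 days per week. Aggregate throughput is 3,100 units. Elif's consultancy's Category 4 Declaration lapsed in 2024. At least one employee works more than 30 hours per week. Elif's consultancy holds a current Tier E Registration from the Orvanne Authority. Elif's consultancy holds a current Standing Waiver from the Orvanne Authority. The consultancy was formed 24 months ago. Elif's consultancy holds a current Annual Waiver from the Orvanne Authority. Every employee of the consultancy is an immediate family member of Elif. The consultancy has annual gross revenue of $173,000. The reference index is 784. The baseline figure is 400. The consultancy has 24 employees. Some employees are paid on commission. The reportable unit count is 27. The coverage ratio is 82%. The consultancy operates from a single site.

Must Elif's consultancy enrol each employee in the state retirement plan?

Exception (a) fails — the Schedule A Registration is not current.
Exception (b) fails — some employees are paid on commission.
Exception (c) fails — employees are paid cash wages.
Exception (d): every employee is an immediate family member; a current Schedule 5 Certificate is held — every condition holds. However, paragraphs (i)–(o) must be considered: (i) applies — the reportable unit count is 27, less than the 32 limit. (j) would limit (i) — a current Standing Waiver is held — but (k) sets (j) aside: (k) is triggered — at least one employee exceeds 30 hours/week. (l) operates (a current Annual Waiver is held), but is set aside by (m): (m) is triggered — a current Category 2 Approval is held. (n) would limit (m) — the consultancy is classified under the construction sector — but (o) sets (n) aside: (o) operates against (n): the coverage ratio is 82%, below the 89% limit. (d) is therefore removed.
Exception (e) does not apply: annual gross revenue is $173,000, not below $164,000.
No exception is made out. Elif's consultancy falls within the general rule.

Yes — Elif's consultancy must enrol each employee in the state retirement plan.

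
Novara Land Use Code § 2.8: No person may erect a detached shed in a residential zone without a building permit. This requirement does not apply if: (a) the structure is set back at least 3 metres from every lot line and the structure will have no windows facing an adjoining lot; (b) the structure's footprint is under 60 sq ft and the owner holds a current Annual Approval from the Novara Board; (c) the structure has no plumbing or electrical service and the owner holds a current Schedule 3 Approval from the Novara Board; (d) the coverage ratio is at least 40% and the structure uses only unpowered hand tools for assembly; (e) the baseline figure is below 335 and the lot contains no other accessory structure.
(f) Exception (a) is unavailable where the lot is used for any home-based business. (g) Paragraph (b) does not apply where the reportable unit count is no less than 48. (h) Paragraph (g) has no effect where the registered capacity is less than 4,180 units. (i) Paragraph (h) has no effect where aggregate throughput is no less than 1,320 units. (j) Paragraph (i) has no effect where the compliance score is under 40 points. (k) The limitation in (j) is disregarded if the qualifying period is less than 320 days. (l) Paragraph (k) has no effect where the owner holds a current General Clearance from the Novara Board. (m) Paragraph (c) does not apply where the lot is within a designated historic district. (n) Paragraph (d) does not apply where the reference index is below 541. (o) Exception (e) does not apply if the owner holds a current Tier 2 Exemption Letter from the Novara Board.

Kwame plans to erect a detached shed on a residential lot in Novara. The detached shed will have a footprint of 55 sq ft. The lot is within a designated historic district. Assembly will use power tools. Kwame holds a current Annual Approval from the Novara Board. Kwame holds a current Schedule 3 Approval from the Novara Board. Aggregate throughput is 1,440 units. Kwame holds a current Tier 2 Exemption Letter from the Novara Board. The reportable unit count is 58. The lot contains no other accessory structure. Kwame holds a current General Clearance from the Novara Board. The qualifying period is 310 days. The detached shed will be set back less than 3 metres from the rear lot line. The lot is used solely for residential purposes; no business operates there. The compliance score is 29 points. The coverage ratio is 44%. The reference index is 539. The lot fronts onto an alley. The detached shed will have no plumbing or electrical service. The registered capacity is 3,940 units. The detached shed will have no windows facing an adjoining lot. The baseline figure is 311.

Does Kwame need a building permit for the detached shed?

Exception (a) does not apply: the rear setback is under 3 m.
All of (b)'s requirements are met (the structure's footprint is 55 sq ft, under the 60 sq ft limit; a current Annual Approval is held). Under paragraphs (g)–(l): (g) would limit (b) — the reportable unit count is 58, meeting the 48 threshold — but (h) sets (g) aside: (h) operates against (g): the registered capacity is 3,940 units, less than the 4,180 units limit. (i) would limit (h) — aggregate throughput is 1,440 units, meeting the 1,320 units threshold — but (j) sets (i) aside: (j) operates against (i): the compliance score is 29 points, under the 40 points limit. (k) applies (the qualifying period is 310 days, less than the 320 days limit), but is set aside by (l): (l) operates against (k): a current General Clearance is held. (b) remains available.
Exception (c)'s conditions are all satisfied: there is no plumbing or electrical service; a current Schedule 3 Approval is held. However, paragraph (m) must be considered: (m) operates against (c): the lot is in a historic district. Exception (c) does not apply.
Exception (d) fails — assembly uses power tools.
Exception (e) is satisfied on its face — the baseline figure is 311, below the 335 limit; the lot has no other accessory structure. But: (o) is engaged — a current Tier 2 Exemption Letter is held. (e) is therefore removed.

No — exception (b) applies; Kwame does not need a building permit.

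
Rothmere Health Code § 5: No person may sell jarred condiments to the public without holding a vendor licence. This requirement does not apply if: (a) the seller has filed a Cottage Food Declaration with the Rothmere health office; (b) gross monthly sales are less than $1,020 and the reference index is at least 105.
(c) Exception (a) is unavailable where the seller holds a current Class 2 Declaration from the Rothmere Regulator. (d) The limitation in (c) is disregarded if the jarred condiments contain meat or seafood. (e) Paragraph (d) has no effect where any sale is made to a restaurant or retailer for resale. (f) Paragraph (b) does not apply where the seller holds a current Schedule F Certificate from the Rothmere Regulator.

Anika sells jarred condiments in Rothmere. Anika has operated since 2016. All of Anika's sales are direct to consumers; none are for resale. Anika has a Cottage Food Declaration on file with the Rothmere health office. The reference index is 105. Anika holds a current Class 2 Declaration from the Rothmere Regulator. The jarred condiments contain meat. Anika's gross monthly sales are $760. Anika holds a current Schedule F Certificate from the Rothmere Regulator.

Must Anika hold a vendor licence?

No — exception (a) applies; Anika is not required to hold a vendor licence.

Exception (a)'s conditions are all satisfied: a Cottage Food Declaration is on file. Applying paragraphs (c)–(e): (c) is triggered (a current Class 2 Declaration is held), but is itself disapplied by (d): (d) is engaged — the jarred condiments contain meat. (e) is not triggered (no sales are for resale), so (d) stands. (a) remains available.
Exception (b)'s conditions are all satisfied: gross monthly sales are $760, less than the $1,020 limit; the reference index is 105, meeting the 105 threshold. But: (f) operates — a current Schedule F Certificate is held. (b) is therefore removed.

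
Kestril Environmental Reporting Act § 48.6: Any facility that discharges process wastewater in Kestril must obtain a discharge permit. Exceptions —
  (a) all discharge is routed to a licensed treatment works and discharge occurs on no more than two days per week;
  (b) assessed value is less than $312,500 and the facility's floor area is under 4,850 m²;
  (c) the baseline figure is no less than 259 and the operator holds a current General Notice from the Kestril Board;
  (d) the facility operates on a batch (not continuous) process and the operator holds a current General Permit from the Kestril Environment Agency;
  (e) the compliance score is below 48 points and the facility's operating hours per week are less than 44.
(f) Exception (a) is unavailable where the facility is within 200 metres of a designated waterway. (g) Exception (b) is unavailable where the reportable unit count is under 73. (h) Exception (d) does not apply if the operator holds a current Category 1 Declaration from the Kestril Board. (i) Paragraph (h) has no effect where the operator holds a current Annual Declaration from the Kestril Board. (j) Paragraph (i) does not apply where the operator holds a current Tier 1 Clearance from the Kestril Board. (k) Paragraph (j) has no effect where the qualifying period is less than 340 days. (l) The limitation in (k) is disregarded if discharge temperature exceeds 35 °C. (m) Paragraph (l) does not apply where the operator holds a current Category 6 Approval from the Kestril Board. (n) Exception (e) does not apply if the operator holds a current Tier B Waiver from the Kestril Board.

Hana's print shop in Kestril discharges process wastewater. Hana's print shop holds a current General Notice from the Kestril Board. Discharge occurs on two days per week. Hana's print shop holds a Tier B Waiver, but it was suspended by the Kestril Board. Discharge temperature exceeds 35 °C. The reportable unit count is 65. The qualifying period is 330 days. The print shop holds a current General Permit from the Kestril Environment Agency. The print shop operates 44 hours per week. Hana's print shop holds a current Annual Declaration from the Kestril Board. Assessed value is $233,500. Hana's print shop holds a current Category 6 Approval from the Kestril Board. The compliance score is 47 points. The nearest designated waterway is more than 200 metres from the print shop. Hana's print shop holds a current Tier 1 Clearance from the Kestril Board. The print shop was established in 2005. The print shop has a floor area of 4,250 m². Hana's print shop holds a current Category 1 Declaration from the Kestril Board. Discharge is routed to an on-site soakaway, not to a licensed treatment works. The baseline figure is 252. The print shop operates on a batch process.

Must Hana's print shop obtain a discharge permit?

Exception (a) does not apply: discharge is not routed to a licensed treatment works.
Exception (b): assessed value is $233,500, less than the $312,500 limit; the facility's floor area is 4,250 m², under the 4,850 m² limit — every condition holds. But: (g) operates against (b): the reportable unit count is 65, under the 73 limit. So (b) is unavailable.
Exception (c) fails — the baseline figure is 252, short of 259.
Exception (d)'s conditions are all satisfied: the facility operates on a batch process; a current General Permit is held. Under paragraphs (h)–(m): (h) would limit (d) — a current Category 1 Declaration is held — but (i) sets (h) aside: (i) is triggered — a current Annual Declaration is held. (j) would limit (i) — a current Tier 1 Clearance is held — but (k) sets (j) aside: (k) operates against (j): the qualifying period is 330 days, less than the 340 days limit. (l) operates (discharge temperature exceeds 35 °C), but is itself disapplied by (m): (m) operates — a current Category 6 Approval is held. (d) remains available.
Exception (e) requires that the facility's operating hours per week are less than 44; but the facility's operating hours per week are 44, not less than 44, so (e) is unavailable.

No — exception (d) applies; Hana's print shop is not required to obtain a discharge permit.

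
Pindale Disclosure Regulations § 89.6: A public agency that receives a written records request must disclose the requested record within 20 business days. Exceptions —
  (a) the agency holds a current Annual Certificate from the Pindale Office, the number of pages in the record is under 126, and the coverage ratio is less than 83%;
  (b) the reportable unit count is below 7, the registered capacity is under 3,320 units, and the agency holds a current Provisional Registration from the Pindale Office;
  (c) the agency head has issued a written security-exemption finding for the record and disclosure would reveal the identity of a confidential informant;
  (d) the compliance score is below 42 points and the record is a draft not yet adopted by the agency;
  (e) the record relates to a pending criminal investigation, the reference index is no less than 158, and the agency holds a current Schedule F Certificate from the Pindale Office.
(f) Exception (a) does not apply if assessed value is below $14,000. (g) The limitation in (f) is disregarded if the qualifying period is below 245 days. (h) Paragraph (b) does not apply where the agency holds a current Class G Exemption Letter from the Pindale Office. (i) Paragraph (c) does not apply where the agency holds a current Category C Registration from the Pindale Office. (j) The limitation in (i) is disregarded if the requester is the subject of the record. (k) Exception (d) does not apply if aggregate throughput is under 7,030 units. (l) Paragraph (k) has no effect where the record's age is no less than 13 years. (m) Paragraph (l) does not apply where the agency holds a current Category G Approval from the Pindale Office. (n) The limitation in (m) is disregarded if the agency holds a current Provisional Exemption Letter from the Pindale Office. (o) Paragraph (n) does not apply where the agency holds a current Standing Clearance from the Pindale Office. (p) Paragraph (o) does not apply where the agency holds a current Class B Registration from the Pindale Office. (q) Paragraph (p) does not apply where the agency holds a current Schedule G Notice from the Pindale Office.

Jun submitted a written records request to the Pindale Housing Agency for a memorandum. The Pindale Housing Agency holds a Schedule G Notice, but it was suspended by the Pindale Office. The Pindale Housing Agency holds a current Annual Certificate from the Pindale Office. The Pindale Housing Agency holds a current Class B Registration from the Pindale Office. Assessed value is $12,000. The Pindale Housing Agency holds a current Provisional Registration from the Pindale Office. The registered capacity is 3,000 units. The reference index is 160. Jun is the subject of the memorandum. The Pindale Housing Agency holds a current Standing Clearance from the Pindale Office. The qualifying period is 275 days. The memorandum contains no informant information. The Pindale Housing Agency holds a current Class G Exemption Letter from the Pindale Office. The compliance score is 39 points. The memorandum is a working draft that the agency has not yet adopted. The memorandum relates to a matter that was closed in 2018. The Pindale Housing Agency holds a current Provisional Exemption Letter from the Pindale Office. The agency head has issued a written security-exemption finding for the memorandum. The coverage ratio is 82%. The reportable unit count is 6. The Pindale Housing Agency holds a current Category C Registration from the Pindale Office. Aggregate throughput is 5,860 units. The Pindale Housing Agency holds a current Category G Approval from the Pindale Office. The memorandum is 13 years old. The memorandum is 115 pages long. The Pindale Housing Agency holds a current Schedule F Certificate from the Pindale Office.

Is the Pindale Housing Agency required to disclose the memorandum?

Exception (a): a current Annual Certificate is held; the number of pages in the record is 115, under the 126 limit; the coverage ratio is 82%, less than the 83% limit — every condition holds. However, paragraphs (f)–(g) must be considered: (f) operates against (a): assessed value is $12,000, below the $14,000 limit. (g) does not operate here (the qualifying period is 275 days, not below 245 days), so (f) stands. (a) is therefore removed.
Exception (b) is satisfied on its face — the reportable unit count is 6, below the 7 limit; the registered capacity is 3,000 units, under the 3,320 units limit; a current Provisional Registration is held. Turning to paragraph (h): (h) operates against (b): a current Class G Exemption Letter is held. (b) is therefore removed.
Exception (c) does not apply: the memorandum contains no informant information.
All of (d)'s requirements are met (the compliance score is 39 points, below the 42 points limit; the memorandum is an unadopted draft). As to paragraphs (k)–(q): (k) applies (aggregate throughput is 5,860 units, under the 7,030 units limit), but is itself disapplied by (l): (l) operates against (k): the record's age is 13 years, meeting the 13 years threshold. (m) would limit (l) — a current Category G Approval is held — but (n) sets (m) aside: (n) applies — a current Provisional Exemption Letter is held. (o) would limit (n) — a current Standing Clearance is held — but (p) sets (o) aside: (p) is triggered — a current Class B Registration is held. (q), which would lift (p), is inapplicable — no current Schedule G Notice is held. So (d) applies.
Exception (e) fails — the memorandum relates to a closed matter.

No — exception (d) applies; the Pindale Housing Agency is not required to disclose the memorandum.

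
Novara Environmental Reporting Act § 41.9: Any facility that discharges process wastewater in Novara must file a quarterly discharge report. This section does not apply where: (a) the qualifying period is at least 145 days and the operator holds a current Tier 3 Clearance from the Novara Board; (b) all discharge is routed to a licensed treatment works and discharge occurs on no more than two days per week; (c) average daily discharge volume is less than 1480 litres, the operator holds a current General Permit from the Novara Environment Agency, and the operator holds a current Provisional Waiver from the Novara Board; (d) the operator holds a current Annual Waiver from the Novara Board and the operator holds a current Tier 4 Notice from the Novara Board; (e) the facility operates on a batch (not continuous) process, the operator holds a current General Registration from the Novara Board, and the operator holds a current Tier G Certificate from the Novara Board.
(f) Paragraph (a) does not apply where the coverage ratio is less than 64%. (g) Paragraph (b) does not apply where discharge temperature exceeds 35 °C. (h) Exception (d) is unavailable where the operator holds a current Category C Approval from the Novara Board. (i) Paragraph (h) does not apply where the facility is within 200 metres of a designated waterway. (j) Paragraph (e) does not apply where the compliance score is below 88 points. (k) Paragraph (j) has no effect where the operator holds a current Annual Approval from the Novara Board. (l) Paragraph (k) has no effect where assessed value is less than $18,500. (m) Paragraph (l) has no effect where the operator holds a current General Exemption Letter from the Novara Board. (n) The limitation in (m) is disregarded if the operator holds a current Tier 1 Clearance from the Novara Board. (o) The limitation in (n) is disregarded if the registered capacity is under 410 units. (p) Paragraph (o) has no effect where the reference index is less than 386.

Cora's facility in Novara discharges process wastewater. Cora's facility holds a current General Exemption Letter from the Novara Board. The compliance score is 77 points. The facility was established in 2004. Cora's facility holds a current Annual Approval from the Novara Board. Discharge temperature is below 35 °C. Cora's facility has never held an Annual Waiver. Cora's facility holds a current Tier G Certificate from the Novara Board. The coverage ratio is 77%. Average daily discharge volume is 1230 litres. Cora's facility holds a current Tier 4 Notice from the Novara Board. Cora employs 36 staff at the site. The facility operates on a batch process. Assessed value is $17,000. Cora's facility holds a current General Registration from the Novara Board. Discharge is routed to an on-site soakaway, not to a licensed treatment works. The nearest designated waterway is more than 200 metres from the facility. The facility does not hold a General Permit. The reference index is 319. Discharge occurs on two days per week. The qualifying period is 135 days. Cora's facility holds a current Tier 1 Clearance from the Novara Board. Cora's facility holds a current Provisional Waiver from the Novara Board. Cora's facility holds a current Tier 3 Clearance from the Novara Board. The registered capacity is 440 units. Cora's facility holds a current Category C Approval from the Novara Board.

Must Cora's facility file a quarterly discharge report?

Yes — Cora's facility must file a quarterly discharge report.

Exception (a) does not apply: the qualifying period is 135 days, short of 145 days.
Exception (b) fails — discharge is not routed to a licensed treatment works.
Exception (c) requires that the operator holds a current General Permit from the Novara Environment Agency; but no General Permit is held, so (c) is unavailable.
Exception (d) does not apply: there is no Annual Waiver in force.
All of (e)'s requirements are met (the facility operates on a batch process; a current General Registration is held; a current Tier G Certificate is held). But applying paragraphs (j)–(p): (j) operates against (e): the compliance score is 77 points, below the 88 points limit. (k) would limit (j) — a current Annual Approval is held — but (l) sets (k) aside: (l) operates against (k): assessed value is $17,000, less than the $18,500 limit. (m) is engaged (a current General Exemption Letter is held), but is itself disapplied by (n): (n) applies — a current Tier 1 Clearance is held. (o) is not engaged (the registered capacity is 440 units, not under 410 units), so (n) stands. So (e) is unavailable.
None of the exceptions is available; § 41.9 applies in full.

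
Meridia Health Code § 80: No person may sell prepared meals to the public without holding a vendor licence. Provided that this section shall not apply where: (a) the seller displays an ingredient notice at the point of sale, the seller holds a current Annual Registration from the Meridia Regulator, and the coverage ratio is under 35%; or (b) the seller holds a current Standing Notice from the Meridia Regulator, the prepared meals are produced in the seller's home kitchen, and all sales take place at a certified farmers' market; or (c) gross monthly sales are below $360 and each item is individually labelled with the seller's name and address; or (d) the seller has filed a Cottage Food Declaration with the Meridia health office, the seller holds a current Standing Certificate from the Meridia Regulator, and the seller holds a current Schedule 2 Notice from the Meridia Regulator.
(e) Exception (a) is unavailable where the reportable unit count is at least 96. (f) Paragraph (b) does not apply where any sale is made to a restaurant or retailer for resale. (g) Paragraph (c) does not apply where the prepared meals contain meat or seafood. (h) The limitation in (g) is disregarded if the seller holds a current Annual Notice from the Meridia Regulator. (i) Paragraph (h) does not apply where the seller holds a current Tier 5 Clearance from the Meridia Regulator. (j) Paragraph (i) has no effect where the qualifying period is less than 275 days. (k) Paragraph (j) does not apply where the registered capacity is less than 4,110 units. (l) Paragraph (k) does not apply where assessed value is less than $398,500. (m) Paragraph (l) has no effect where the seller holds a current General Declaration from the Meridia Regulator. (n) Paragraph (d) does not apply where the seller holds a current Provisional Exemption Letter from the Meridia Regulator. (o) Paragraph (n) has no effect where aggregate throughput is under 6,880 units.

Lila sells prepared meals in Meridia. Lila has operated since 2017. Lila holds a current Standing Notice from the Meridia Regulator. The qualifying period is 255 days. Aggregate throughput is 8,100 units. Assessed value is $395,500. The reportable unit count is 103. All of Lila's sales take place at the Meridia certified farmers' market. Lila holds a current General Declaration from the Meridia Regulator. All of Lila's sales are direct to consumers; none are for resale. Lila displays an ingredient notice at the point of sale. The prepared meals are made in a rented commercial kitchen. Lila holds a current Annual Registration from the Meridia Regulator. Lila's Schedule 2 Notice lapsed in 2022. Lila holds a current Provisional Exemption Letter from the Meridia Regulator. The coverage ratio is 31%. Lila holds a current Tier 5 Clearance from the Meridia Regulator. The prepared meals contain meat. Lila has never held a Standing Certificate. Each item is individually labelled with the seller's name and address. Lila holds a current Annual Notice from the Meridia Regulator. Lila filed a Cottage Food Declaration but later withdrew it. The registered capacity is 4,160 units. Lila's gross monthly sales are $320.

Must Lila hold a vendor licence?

All of (a)'s requirements are met (an ingredient notice is displayed; a current Annual Registration is held; the coverage ratio is 31%, under the 35% limit). But: (e) is engaged — the reportable unit count is 103, meeting the 96 threshold. (a) is therefore removed.
Exception (b) requires that the prepared meals are produced in the seller's home kitchen; but the prepared meals are made in a commercial kitchen, not a home kitchen, so (b) is unavailable.
All of (c)'s requirements are met (gross monthly sales are $320, below the $360 limit; items are individually labelled). Considering the limiting provisions: (g) would limit (c) — the prepared meals contain meat — but (h) sets (g) aside: (h) operates — a current Annual Notice is held. (i) applies (a current Tier 5 Clearance is held), but is displaced by (j): (j) operates — the qualifying period is 255 days, less than the 275 days limit. (k), which would lift (j), does not operate here — the registered capacity is 4,160 units, not less than 4,110 units. Exception (c) stands.
Exception (d) requires that the seller has filed a Cottage Food Declaration with the Meridia health office; but the Cottage Food Declaration was withdrawn, so (d) is unavailable.

No — exception (c) applies; Lila is not required to hold a vendor licence.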